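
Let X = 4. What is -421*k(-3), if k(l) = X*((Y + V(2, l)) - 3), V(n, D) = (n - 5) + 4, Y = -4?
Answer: 10104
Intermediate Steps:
V(n, D) = -1 + n (V(n, D) = (-5 + n) + 4 = -1 + n)
k(l) = -24 (k(l) = 4*((-4 + (-1 + 2)) - 3) = 4*((-4 + 1) - 3) = 4*(-3 - 3) = 4*(-6) = -24)
-421*k(-3) = -421*(-24) = 10104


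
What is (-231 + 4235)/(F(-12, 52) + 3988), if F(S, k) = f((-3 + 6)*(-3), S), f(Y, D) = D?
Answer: 143/142 ≈ 1.0070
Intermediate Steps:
F(S, k) = S
(-231 + 4235)/(F(-12, 52) + 3988) = (-231 + 4235)/(-12 + 3988) = 4004/3976 = 4004*(1/3976) = 143/142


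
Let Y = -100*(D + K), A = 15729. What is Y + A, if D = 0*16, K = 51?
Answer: 10629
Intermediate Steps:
D = 0
Y = -5100 (Y = -100*(0 + 51) = -100*51 = -5100)
Y + A = -5100 + 15729 = 10629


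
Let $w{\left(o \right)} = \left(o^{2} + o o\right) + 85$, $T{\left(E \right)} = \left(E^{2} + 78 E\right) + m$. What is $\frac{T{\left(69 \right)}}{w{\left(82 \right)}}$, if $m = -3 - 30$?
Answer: $\frac{3370}{4511} \approx 0.74706$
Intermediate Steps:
$m = -33$ ($m = -3 - 30 = -33$)
$T{\left(E \right)} = -33 + E^{2} + 78 E$ ($T{\left(E \right)} = \left(E^{2} + 78 E\right) - 33 = -33 + E^{2} + 78 E$)
$w{\left(o \right)} = 85 + 2 o^{2}$ ($w{\left(o \right)} = \left(o^{2} + o^{2}\right) + 85 = 2 o^{2} + 85 = 85 + 2 o^{2}$)
$\frac{T{\left(69 \right)}}{w{\left(82 \right)}} = \frac{-33 + 69^{2} + 78 \cdot 69}{85 + 2 \cdot 82^{2}} = \frac{-33 + 4761 + 5382}{85 + 2 \cdot 6724} = \frac{10110}{85 + 13448} = \frac{10110}{13533} = 10110 \cdot \frac{1}{13533} = \frac{3370}{4511}$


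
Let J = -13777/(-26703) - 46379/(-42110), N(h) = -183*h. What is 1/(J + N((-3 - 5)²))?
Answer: -48889710/572517213611 ≈ -8.5394e-5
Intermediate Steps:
J = 79069909/48889710 (J = -13777*(-1/26703) - 46379*(-1/42110) = 599/1161 + 46379/42110 = 79069909/48889710 ≈ 1.6173)
1/(J + N((-3 - 5)²)) = 1/(79069909/48889710 - 183*(-3 - 5)²) = 1/(79069909/48889710 - 183*(-8)²) = 1/(79069909/48889710 - 183*64) = 1/(79069909/48889710 - 11712) = 1/(-572517213611/48889710) = -48889710/572517213611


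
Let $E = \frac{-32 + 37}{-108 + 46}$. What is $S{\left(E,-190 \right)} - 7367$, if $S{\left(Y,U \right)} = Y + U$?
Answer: $- \frac{468539}{62} \approx -7557.1$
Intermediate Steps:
$E = - \frac{5}{62}$ ($E = \frac{5}{-62} = 5 \left(- \frac{1}{62}\right) = - \frac{5}{62} \approx -0.080645$)
$S{\left(Y,U \right)} = U + Y$
$S{\left(E,-190 \right)} - 7367 = \left(-190 - \frac{5}{62}\right) - 7367 = - \frac{11785}{62} - 7367 = - \frac{468539}{62}$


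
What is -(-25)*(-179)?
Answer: -4475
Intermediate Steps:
-(-25)*(-179) = -1*4475 = -4475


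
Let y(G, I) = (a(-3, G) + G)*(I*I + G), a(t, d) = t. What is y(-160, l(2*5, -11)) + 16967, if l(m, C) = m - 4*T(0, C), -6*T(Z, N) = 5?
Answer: 126623/9 ≈ 14069.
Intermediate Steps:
T(Z, N) = -⅚ (T(Z, N) = -⅙*5 = -⅚)
l(m, C) = 10/3 + m (l(m, C) = m - 4*(-⅚) = m + 10/3 = 10/3 + m)
y(G, I) = (-3 + G)*(G + I²) (y(G, I) = (-3 + G)*(I*I + G) = (-3 + G)*(I² + G) = (-3 + G)*(G + I²))
y(-160, l(2*5, -11)) + 16967 = ((-160)² - 3*(-160) - 3*(10/3 + 2*5)² - 160*(10/3 + 2*5)²) + 16967 = (25600 + 480 - 3*(10/3 + 10)² - 160*(10/3 + 10)²) + 16967 = (25600 + 480 - 3*(40/3)² - 160*(40/3)²) + 16967 = (25600 + 480 - 3*1600/9 - 160*1600/9) + 16967 = (25600 + 480 - 1600/3 - 256000/9) + 16967 = -26080/9 + 16967 = 126623/9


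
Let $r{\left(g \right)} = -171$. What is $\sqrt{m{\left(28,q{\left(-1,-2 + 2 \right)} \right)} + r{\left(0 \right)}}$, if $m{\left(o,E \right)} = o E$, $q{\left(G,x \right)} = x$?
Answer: $3 i \sqrt{19} \approx 13.077 i$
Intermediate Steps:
$m{\left(o,E \right)} = E o$
$\sqrt{m{\left(28,q{\left(-1,-2 + 2 \right)} \right)} + r{\left(0 \right)}} = \sqrt{\left(-2 + 2\right) 28 - 171} = \sqrt{0 \cdot 28 - 171} = \sqrt{0 - 171} = \sqrt{-171} = 3 i \sqrt{19}$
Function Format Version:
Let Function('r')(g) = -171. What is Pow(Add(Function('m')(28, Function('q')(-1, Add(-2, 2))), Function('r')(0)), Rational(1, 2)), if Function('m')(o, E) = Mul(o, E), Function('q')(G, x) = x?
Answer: Mul(3, I, Pow(19, Rational(1, 2))) ≈ Mul(13.077, I)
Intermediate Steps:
Function('m')(o, E) = Mul(E, o)
Pow(Add(Function('m')(28, Function('q')(-1, Add(-2, 2))), Function('r')(0)), Rational(1, 2)) = Pow(Add(Mul(Add(-2, 2), 28), -171), Rational(1, 2)) = Pow(Add(Mul(0, 28), -171), Rational(1, 2)) = Pow(Add(0, -171), Rational(1, 2)) = Pow(-171, Rational(1, 2)) = Mul(3, I, Pow(19, Rational(1, 2)))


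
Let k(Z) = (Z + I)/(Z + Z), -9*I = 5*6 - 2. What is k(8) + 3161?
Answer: 113807/36 ≈ 3161.3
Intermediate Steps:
I = -28/9 (I = -(5*6 - 2)/9 = -(30 - 2)/9 = -1/9*28 = -28/9 ≈ -3.1111)
k(Z) = (-28/9 + Z)/(2*Z) (k(Z) = (Z - 28/9)/(Z + Z) = (-28/9 + Z)/((2*Z)) = (-28/9 + Z)*(1/(2*Z)) = (-28/9 + Z)/(2*Z))
k(8) + 3161 = (1/18)*(-28 + 9*8)/8 + 3161 = (1/18)*(1/8)*(-28 + 72) + 3161 = (1/18)*(1/8)*44 + 3161 = 11/36 + 3161 = 113807/36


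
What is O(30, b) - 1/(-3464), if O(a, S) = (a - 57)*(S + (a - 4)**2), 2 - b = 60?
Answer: -57800303/3464 ≈ -16686.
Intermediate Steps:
b = -58 (b = 2 - 1*60 = 2 - 60 = -58)
O(a, S) = (-57 + a)*(S + (-4 + a)**2)
O(30, b) - 1/(-3464) = (-57*(-58) - 57*(-4 + 30)**2 - 58*30 + 30*(-4 + 30)**2) - 1/(-3464) = (3306 - 57*26**2 - 1740 + 30*26**2) - 1*(-1/3464) = (3306 - 57*676 - 1740 + 30*676) + 1/3464 = (3306 - 38532 - 1740 + 20280) + 1/3464 = -16686 + 1/3464 = -57800303/3464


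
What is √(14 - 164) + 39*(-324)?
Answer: -12636 + 5*I*√6 ≈ -12636.0 + 12.247*I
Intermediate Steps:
√(14 - 164) + 39*(-324) = √(-150) - 12636 = 5*I*√6 - 12636 = -12636 + 5*I*√6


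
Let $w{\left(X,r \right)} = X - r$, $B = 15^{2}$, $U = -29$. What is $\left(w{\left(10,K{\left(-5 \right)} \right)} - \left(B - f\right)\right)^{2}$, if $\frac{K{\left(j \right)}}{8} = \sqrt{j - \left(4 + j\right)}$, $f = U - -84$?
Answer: $25344 + 5120 i \approx 25344.0 + 5120.0 i$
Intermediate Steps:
$f = 55$ ($f = -29 - -84 = -29 + 84 = 55$)
$K{\left(j \right)} = 16 i$ ($K{\left(j \right)} = 8 \sqrt{j - \left(4 + j\right)} = 8 \sqrt{-4} = 8 \cdot 2 i = 16 i$)
$B = 225$
$\left(w{\left(10,K{\left(-5 \right)} \right)} - \left(B - f\right)\right)^{2} = \left(\left(10 - 16 i\right) + \left(55 - 225\right)\right)^{2} = \left(\left(10 - 16 i\right) - 170\right)^{2} = \left(-160 - 16 i\right)^{2}$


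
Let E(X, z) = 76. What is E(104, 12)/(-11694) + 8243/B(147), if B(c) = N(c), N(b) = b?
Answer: 16063745/286503 ≈ 56.068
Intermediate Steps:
B(c) = c
E(104, 12)/(-11694) + 8243/B(147) = 76/(-11694) + 8243/147 = 76*(-1/11694) + 8243*(1/147) = -38/5847 + 8243/147 = 16063745/286503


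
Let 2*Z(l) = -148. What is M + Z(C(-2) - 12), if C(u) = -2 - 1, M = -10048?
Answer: -10122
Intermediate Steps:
C(u) = -3
Z(l) = -74 (Z(l) = (½)*(-148) = -74)
M + Z(C(-2) - 12) = -10048 - 74 = -10122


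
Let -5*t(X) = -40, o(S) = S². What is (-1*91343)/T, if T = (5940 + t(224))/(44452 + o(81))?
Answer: -4659680459/5948 ≈ -7.8340e+5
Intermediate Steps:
t(X) = 8 (t(X) = -⅕*(-40) = 8)
T = 5948/51013 (T = (5940 + 8)/(44452 + 81²) = 5948/(44452 + 6561) = 5948/51013 ≈ 0.11660)
(-1*91343)/T = (-1*91343)/(5948/51013) = -91343*51013/5948 = -4659680459/5948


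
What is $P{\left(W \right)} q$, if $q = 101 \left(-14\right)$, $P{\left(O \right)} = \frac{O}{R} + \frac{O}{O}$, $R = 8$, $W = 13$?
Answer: $- \frac{14847}{4} \approx -3711.8$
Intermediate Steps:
$P{\left(O \right)} = 1 + \frac{O}{8}$ ($P{\left(O \right)} = \frac{O}{8} + \frac{O}{O} = O \frac{1}{8} + 1 = \frac{O}{8} + 1 = 1 + \frac{O}{8}$)
$q = -1414$
$P{\left(W \right)} q = \left(1 + \frac{1}{8} \cdot 13\right) \left(-1414\right) = \left(1 + \frac{13}{8}\right) \left(-1414\right) = \frac{21}{8} \left(-1414\right) = - \frac{14847}{4}$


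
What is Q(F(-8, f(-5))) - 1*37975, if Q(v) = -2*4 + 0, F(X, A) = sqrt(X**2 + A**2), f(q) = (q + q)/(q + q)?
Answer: -37983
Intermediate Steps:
f(q) = 1 (f(q) = (2*q)/((2*q)) = (2*q)*(1/(2*q)) = 1)
F(X, A) = sqrt(A**2 + X**2)
Q(v) = -8 (Q(v) = -8 + 0 = -8)
Q(F(-8, f(-5))) - 1*37975 = -8 - 1*37975 = -8 - 37975 = -37983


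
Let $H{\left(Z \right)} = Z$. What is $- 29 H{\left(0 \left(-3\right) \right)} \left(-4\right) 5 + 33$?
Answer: $33$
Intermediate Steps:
$- 29 H{\left(0 \left(-3\right) \right)} \left(-4\right) 5 + 33 = - 29 \cdot 0 \left(-3\right) \left(-4\right) 5 + 33 = - 29 \cdot 0 \left(-4\right) 5 + 33 = - 29 \cdot 0 \cdot 5 + 33 = \left(-29\right) 0 + 33 = 0 + 33 = 33$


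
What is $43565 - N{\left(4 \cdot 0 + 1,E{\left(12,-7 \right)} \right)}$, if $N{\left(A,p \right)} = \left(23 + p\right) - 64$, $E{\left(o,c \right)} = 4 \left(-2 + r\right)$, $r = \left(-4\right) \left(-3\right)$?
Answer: $43566$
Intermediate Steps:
$r = 12$
$E{\left(o,c \right)} = 40$ ($E{\left(o,c \right)} = 4 \left(-2 + 12\right) = 4 \cdot 10 = 40$)
$N{\left(A,p \right)} = -41 + p$
$43565 - N{\left(4 \cdot 0 + 1,E{\left(12,-7 \right)} \right)} = 43565 - \left(-41 + 40\right) = 43565 - -1 = 43565 + 1 = 43566$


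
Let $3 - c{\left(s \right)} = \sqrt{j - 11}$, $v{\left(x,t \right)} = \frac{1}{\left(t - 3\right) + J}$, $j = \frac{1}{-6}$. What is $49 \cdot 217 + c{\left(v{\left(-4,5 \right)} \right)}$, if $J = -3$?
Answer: $10636 - \frac{i \sqrt{402}}{6} \approx 10636.0 - 3.3417 i$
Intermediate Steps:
$j = - \frac{1}{6} \approx -0.16667$
$v{\left(x,t \right)} = \frac{1}{-6 + t}$ ($v{\left(x,t \right)} = \frac{1}{\left(t - 3\right) - 3} = \frac{1}{\left(-3 + t\right) - 3} = \frac{1}{-6 + t}$)
$c{\left(s \right)} = 3 - \frac{i \sqrt{402}}{6}$ ($c{\left(s \right)} = 3 - \sqrt{- \frac{1}{6} - 11} = 3 - \sqrt{- \frac{67}{6}} = 3 - \frac{i \sqrt{402}}{6}$)
$49 \cdot 217 + c{\left(v{\left(-4,5 \right)} \right)} = 49 \cdot 217 + \left(3 - \frac{i \sqrt{402}}{6}\right) = 10633 + \left(3 - \frac{i \sqrt{402}}{6}\right) = 10636 - \frac{i \sqrt{402}}{6}$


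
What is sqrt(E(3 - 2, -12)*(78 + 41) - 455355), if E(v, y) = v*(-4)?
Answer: I*sqrt(455831) ≈ 675.15*I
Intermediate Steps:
E(v, y) = -4*v
sqrt(E(3 - 2, -12)*(78 + 41) - 455355) = sqrt((-4*(3 - 2))*(78 + 41) - 455355) = sqrt(-4*1*119 - 455355) = sqrt(-4*119 - 455355) = sqrt(-476 - 455355) = sqrt(-455831) = I*sqrt(455831)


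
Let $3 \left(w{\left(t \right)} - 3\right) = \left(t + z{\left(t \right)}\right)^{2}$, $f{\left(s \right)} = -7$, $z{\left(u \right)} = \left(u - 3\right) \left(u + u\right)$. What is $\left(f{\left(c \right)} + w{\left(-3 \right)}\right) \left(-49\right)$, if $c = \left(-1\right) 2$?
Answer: $-17591$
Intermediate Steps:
$c = -2$
$z{\left(u \right)} = 2 u \left(-3 + u\right)$ ($z{\left(u \right)} = \left(-3 + u\right) 2 u = 2 u \left(-3 + u\right)$)
$w{\left(t \right)} = 3 + \frac{\left(t + 2 t \left(-3 + t\right)\right)^{2}}{3}$
$\left(f{\left(c \right)} + w{\left(-3 \right)}\right) \left(-49\right) = \left(-7 + \left(3 + \frac{\left(-3\right)^{2} \left(-5 + 2 \left(-3\right)\right)^{2}}{3}\right)\right) \left(-49\right) = \left(-7 + \left(3 + \frac{1}{3} \cdot 9 \left(-5 - 6\right)^{2}\right)\right) \left(-49\right) = \left(-7 + \left(3 + \frac{1}{3} \cdot 9 \left(-11\right)^{2}\right)\right) \left(-49\right) = \left(-7 + \left(3 + \frac{1}{3} \cdot 9 \cdot 121\right)\right) \left(-49\right) = \left(-7 + \left(3 + 363\right)\right) \left(-49\right) = \left(-7 + 366\right) \left(-49\right) = 359 \left(-49\right) = -17591$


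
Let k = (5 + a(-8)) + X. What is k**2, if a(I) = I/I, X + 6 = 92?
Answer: 8464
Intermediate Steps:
X = 86 (X = -6 + 92 = 86)
a(I) = 1
k = 92 (k = (5 + 1) + 86 = 6 + 86 = 92)
k**2 = 92**2 = 8464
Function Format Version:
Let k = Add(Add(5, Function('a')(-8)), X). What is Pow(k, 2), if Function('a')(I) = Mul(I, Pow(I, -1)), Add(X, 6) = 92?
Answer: 8464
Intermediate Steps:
X = 86 (X = Add(-6, 92) = 86)
Function('a')(I) = 1
k = 92 (k = Add(Add(5, 1), 86) = Add(6, 86) = 92)
Pow(k, 2) = Pow(92, 2) = 8464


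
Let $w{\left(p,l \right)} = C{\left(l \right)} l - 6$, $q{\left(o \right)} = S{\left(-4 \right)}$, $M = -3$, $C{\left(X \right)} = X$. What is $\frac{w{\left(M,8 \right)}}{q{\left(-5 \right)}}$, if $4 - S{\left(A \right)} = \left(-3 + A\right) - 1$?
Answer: $\frac{29}{6} \approx 4.8333$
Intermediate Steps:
$S{\left(A \right)} = 8 - A$ ($S{\left(A \right)} = 4 - \left(\left(-3 + A\right) - 1\right) = 4 - \left(-4 + A\right) = 8 - A$)
$q{\left(o \right)} = 12$ ($q{\left(o \right)} = 8 - -4 = 8 + 4 = 12$)
$w{\left(p,l \right)} = -6 + l^{2}$ ($w{\left(p,l \right)} = l l - 6 = l^{2} - 6 = -6 + l^{2}$)
$\frac{w{\left(M,8 \right)}}{q{\left(-5 \right)}} = \frac{-6 + 8^{2}}{12} = \frac{-6 + 64}{12} = \frac{1}{12} \cdot 58 = \frac{29}{6}$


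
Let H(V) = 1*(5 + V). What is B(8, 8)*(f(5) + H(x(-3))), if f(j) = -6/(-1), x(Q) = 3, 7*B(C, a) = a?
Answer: 16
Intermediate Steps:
B(C, a) = a/7
f(j) = 6 (f(j) = -6*(-1) = 6)
H(V) = 5 + V
B(8, 8)*(f(5) + H(x(-3))) = ((⅐)*8)*(6 + (5 + 3)) = 8*(6 + 8)/7 = (8/7)*14 = 16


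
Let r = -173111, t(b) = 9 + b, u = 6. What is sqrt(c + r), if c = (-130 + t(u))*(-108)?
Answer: I*sqrt(160691) ≈ 400.86*I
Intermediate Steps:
c = 12420 (c = (-130 + (9 + 6))*(-108) = (-130 + 15)*(-108) = -115*(-108) = 12420)
sqrt(c + r) = sqrt(12420 - 173111) = sqrt(-160691) = I*sqrt(160691)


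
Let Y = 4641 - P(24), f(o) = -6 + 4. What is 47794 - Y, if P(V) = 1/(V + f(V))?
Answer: 949367/22 ≈ 43153.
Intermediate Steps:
f(o) = -2
P(V) = 1/(-2 + V) (P(V) = 1/(V - 2) = 1/(-2 + V))
Y = 102101/22 (Y = 4641 - 1/(-2 + 24) = 4641 - 1/22 = 102101/22 ≈ 4641.0)
47794 - Y = 47794 - 1*102101/22 = 47794 - 102101/22 = 949367/22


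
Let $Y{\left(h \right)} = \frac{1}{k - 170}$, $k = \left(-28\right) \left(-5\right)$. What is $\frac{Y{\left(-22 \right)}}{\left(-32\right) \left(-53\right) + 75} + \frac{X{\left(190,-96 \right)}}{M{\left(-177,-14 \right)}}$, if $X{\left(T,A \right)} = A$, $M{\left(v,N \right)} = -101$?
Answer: $\frac{5100379}{5366130} \approx 0.95048$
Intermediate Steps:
$k = 140$
$Y{\left(h \right)} = - \frac{1}{30}$ ($Y{\left(h \right)} = \frac{1}{140 - 170} = \frac{1}{-30} = - \frac{1}{30}$)
$\frac{Y{\left(-22 \right)}}{\left(-32\right) \left(-53\right) + 75} + \frac{X{\left(190,-96 \right)}}{M{\left(-177,-14 \right)}} = - \frac{1}{30 \left(\left(-32\right) \left(-53\right) + 75\right)} - \frac{96}{-101} = - \frac{1}{30 \left(1696 + 75\right)} - - \frac{96}{101} = - \frac{1}{30 \cdot 1771} + \frac{96}{101} = \left(- \frac{1}{30}\right) \frac{1}{1771} + \frac{96}{101} = - \frac{1}{53130} + \frac{96}{101} = \frac{5100379}{5366130}$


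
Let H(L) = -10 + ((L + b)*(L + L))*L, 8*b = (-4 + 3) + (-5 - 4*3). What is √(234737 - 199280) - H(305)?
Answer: -112653255/2 + √35457 ≈ -5.6326e+7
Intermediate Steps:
b = -9/4 (b = ((-4 + 3) + (-5 - 4*3))/8 = (-1 + (-5 - 12))/8 = (-1 - 17)/8 = (⅛)*(-18) = -9/4 ≈ -2.2500)
H(L) = -10 + 2*L²*(-9/4 + L) (H(L) = -10 + ((L - 9/4)*(L + L))*L = -10 + ((-9/4 + L)*(2*L))*L = -10 + (2*L*(-9/4 + L))*L = -10 + 2*L²*(-9/4 + L))
√(234737 - 199280) - H(305) = √(234737 - 199280) - (-10 + 2*305³ - 9/2*305²) = √35457 - (-10 + 2*28372625 - 9/2*93025) = √35457 - (-10 + 56745250 - 837225/2) = √35457 - 1*112653255/2 = √35457 - 112653255/2 = -112653255/2 + √35457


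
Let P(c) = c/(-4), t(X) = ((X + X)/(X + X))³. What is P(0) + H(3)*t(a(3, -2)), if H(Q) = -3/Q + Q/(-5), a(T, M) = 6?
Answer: -8/5 ≈ -1.6000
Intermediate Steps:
H(Q) = -3/Q - Q/5 (H(Q) = -3/Q + Q*(-⅕) = -3/Q - Q/5)
t(X) = 1 (t(X) = ((2*X)/((2*X)))³ = ((2*X)*(1/(2*X)))³ = 1³ = 1)
P(c) = -c/4 (P(c) = c*(-¼) = -c/4)
P(0) + H(3)*t(a(3, -2)) = -¼*0 + (-3/3 - ⅕*3)*1 = 0 + (-3*⅓ - ⅗)*1 = 0 + (-1 - ⅗)*1 = 0 - 8/5*1 = 0 - 8/5 = -8/5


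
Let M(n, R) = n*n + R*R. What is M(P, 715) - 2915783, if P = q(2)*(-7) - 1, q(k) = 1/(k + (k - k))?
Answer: -9618151/4 ≈ -2.4045e+6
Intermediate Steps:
q(k) = 1/k (q(k) = 1/(k + 0) = 1/k)
P = -9/2 (P = -7/2 - 1 = -9/2 ≈ -4.5000)
M(n, R) = R**2 + n**2 (M(n, R) = n**2 + R**2 = R**2 + n**2)
M(P, 715) - 2915783 = (715**2 + (-9/2)**2) - 2915783 = (511225 + 81/4) - 2915783 = 2044981/4 - 2915783 = -9618151/4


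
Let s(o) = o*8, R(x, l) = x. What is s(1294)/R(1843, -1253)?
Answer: 10352/1843 ≈ 5.6169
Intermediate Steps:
s(o) = 8*o
s(1294)/R(1843, -1253) = (8*1294)/1843 = 10352*(1/1843) = 10352/1843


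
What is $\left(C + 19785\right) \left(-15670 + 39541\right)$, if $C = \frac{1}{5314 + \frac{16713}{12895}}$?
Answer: $\frac{32370952574503650}{68540743} \approx 4.7229 \cdot 10^{8}$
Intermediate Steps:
$C = \frac{12895}{68540743}$ ($C = \frac{1}{5314 + 16713 \cdot \frac{1}{12895}} = \frac{1}{5314 + \frac{16713}{12895}} = \frac{1}{\frac{68540743}{12895}} = \frac{12895}{68540743} \approx 0.00018814$)
$\left(C + 19785\right) \left(-15670 + 39541\right) = \left(\frac{12895}{68540743} + 19785\right) \left(-15670 + 39541\right) = \frac{1356078613150}{68540743} \cdot 23871 = \frac{32370952574503650}{68540743}$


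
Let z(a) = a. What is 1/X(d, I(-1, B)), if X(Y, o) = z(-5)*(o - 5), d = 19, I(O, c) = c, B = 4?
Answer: ⅕ ≈ 0.20000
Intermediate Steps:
X(Y, o) = 25 - 5*o (X(Y, o) = -5*(o - 5) = -5*(-5 + o) = 25 - 5*o)
1/X(d, I(-1, B)) = 1/(25 - 5*4) = 1/(25 - 20) = 1/5 = ⅕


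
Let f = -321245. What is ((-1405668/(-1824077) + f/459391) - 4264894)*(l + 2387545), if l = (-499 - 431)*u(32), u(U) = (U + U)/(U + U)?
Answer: -8529356170994363007251025/837964557107 ≈ -1.0179e+13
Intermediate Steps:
u(U) = 1 (u(U) = (2*U)/((2*U)) = (2*U)*(1/(2*U)) = 1)
l = -930 (l = (-499 - 431)*1 = -930*1 = -930)
((-1405668/(-1824077) + f/459391) - 4264894)*(l + 2387545) = ((-1405668/(-1824077) - 321245/459391) - 4264894)*(-930 + 2387545) = ((-1405668*(-1/1824077) - 321245*1/459391) - 4264894)*2386615 = ((1405668/1824077 - 321245/459391) - 4264894)*2386615 = (59775612323/837964557107 - 4264894)*2386615 = -3573829952042689335/837964557107*2386615 = -8529356170994363007251025/837964557107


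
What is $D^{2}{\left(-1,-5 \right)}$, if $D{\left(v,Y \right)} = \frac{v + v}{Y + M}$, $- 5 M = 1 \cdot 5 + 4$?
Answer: $\frac{25}{289} \approx 0.086505$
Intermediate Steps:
$M = - \frac{9}{5}$ ($M = - \frac{1 \cdot 5 + 4}{5} = - \frac{5 + 4}{5} = \left(- \frac{1}{5}\right) 9 = - \frac{9}{5} \approx -1.8$)
$D{\left(v,Y \right)} = \frac{2 v}{- \frac{9}{5} + Y}$ ($D{\left(v,Y \right)} = \frac{v + v}{Y - \frac{9}{5}} = \frac{2 v}{- \frac{9}{5} + Y}$)
$D^{2}{\left(-1,-5 \right)} = \left(10 \left(-1\right) \frac{1}{-9 + 5 \left(-5\right)}\right)^{2} = \left(10 \left(-1\right) \frac{1}{-9 - 25}\right)^{2} = \left(10 \left(-1\right) \frac{1}{-34}\right)^{2} = \left(10 \left(-1\right) \left(- \frac{1}{34}\right)\right)^{2} = \left(\frac{5}{17}\right)^{2} = \frac{25}{289}$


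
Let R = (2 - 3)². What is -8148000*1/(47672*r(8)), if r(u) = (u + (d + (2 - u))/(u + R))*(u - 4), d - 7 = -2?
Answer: -2291625/423089 ≈ -5.4164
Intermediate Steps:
d = 5 (d = 7 - 2 = 5)
R = 1 (R = (-1)² = 1)
r(u) = (-4 + u)*(u + (7 - u)/(1 + u)) (r(u) = (u + (5 + (2 - u))/(u + 1))*(u - 4) = (u + (7 - u)/(1 + u))*(-4 + u) = (-4 + u)*(u + (7 - u)/(1 + u)))
-8148000*1/(47672*r(8)) = -8148000*(1 + 8)/(47672*(-28 + 8³ - 4*8² + 7*8)) = -8148000*9/(47672*(-28 + 512 - 4*64 + 56)) = -8148000*9/(47672*(-28 + 512 - 256 + 56)) = -8148000/(47672*((⅑)*284)) = -8148000/(47672*(284/9)) = -8148000/13538848/9 = -8148000*9/13538848 = -2291625/423089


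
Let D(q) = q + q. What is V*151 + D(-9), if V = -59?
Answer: -8927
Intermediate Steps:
D(q) = 2*q
V*151 + D(-9) = -59*151 + 2*(-9) = -8909 - 18 = -8927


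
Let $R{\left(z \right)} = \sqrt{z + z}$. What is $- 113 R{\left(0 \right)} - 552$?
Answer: $-552$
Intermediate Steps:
$R{\left(z \right)} = \sqrt{2} \sqrt{z}$ ($R{\left(z \right)} = \sqrt{2 z} = \sqrt{2} \sqrt{z}$)
$- 113 R{\left(0 \right)} - 552 = - 113 \sqrt{2} \sqrt{0} - 552 = - 113 \sqrt{2} \cdot 0 - 552 = \left(-113\right) 0 - 552 = 0 - 552 = -552$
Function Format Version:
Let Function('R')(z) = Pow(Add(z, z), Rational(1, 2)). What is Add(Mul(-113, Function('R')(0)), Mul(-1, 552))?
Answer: -552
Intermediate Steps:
Function('R')(z) = Mul(Pow(2, Rational(1, 2)), Pow(z, Rational(1, 2))) (Function('R')(z) = Pow(Mul(2, z), Rational(1, 2)) = Mul(Pow(2, Rational(1, 2)), Pow(z, Rational(1, 2))))
Add(Mul(-113, Function('R')(0)), Mul(-1, 552)) = Add(Mul(-113, Mul(Pow(2, Rational(1, 2)), Pow(0, Rational(1, 2)))), Mul(-1, 552)) = Add(Mul(-113, Mul(Pow(2, Rational(1, 2)), 0)), -552) = Add(Mul(-113, 0), -552) = Add(0, -552) = -552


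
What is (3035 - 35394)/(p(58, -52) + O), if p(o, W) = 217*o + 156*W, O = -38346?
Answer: 32359/33872 ≈ 0.95533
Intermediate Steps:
p(o, W) = 156*W + 217*o
(3035 - 35394)/(p(58, -52) + O) = (3035 - 35394)/((156*(-52) + 217*58) - 38346) = -32359/((-8112 + 12586) - 38346) = -32359/(4474 - 38346) = -32359/(-33872) = -32359*(-1/33872) = 32359/33872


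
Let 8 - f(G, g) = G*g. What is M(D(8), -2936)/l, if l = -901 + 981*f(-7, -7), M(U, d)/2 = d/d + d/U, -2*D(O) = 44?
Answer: -51/7799 ≈ -0.0065393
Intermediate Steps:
D(O) = -22 (D(O) = -½*44 = -22)
f(G, g) = 8 - G*g
M(U, d) = 2 + 2*d/U (M(U, d) = 2*(d/d + d/U) = 2*(1 + d/U) = 2 + 2*d/U)
l = -41122 (l = -901 + 981*(8 - 1*(-7)*(-7)) = -901 + 981*(8 - 49) = -901 + 981*(-41) = -901 - 40221 = -41122)
M(D(8), -2936)/l = (2 + 2*(-2936)/(-22))/(-41122) = (2 + 2*(-2936)*(-1/22))*(-1/41122) = (2 + 2936/11)*(-1/41122) = (2958/11)*(-1/41122) = -51/7799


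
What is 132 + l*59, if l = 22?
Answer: 1430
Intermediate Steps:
132 + l*59 = 132 + 22*59 = 132 + 1298 = 1430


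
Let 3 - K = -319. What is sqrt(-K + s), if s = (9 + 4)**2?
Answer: 3*I*sqrt(17) ≈ 12.369*I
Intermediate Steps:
K = 322 (K = 3 - 1*(-319) = 3 + 319 = 322)
s = 169 (s = 13**2 = 169)
sqrt(-K + s) = sqrt(-1*322 + 169) = sqrt(-322 + 169) = sqrt(-153) = 3*I*sqrt(17)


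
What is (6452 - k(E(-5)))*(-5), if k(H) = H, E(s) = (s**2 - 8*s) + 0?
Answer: -31935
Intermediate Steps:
E(s) = s**2 - 8*s
(6452 - k(E(-5)))*(-5) = (6452 - (-5)*(-8 - 5))*(-5) = (6452 - (-5)*(-13))*(-5) = (6452 - 1*65)*(-5) = (6452 - 65)*(-5) = 6387*(-5) = -31935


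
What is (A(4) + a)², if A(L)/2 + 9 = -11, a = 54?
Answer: 196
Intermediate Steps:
A(L) = -40 (A(L) = -18 + 2*(-11) = -18 - 22 = -40)
(A(4) + a)² = (-40 + 54)² = 14² = 196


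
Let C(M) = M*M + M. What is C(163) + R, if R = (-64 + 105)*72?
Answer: 29684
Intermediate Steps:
C(M) = M + M² (C(M) = M² + M = M + M²)
R = 2952 (R = 41*72 = 2952)
C(163) + R = 163*(1 + 163) + 2952 = 163*164 + 2952 = 26732 + 2952 = 29684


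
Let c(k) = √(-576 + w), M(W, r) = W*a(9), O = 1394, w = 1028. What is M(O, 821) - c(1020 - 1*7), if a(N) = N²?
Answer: 112914 - 2*√113 ≈ 1.1289e+5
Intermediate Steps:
M(W, r) = 81*W (M(W, r) = W*9² = W*81 = 81*W)
c(k) = 2*√113 (c(k) = √(-576 + 1028) = √452 = 2*√113)
M(O, 821) - c(1020 - 1*7) = 81*1394 - 2*√113 = 112914 - 2*√113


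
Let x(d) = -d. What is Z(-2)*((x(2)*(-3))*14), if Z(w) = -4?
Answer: -336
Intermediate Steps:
Z(-2)*((x(2)*(-3))*14) = -4*-1*2*(-3)*14 = -4*(-2*(-3))*14 = -24*14 = -4*84 = -336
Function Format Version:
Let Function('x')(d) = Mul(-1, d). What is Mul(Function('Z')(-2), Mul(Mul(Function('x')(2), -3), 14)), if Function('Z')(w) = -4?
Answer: -336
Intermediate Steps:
Mul(Function('Z')(-2), Mul(Mul(Function('x')(2), -3), 14)) = Mul(-4, Mul(Mul(Mul(-1, 2), -3), 14)) = Mul(-4, Mul(Mul(-2, -3), 14)) = Mul(-4, Mul(6, 14)) = Mul(-4, 84) = -336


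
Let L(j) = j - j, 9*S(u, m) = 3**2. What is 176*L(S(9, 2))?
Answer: 0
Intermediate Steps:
S(u, m) = 1 (S(u, m) = (1/9)*3**2 = (1/9)*9 = 1)
L(j) = 0
176*L(S(9, 2)) = 176*0 = 0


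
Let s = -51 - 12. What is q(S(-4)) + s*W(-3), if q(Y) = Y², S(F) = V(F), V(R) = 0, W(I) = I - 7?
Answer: 630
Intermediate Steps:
W(I) = -7 + I
S(F) = 0
s = -63
q(S(-4)) + s*W(-3) = 0² - 63*(-7 - 3) = 0 - 63*(-10) = 0 + 630 = 630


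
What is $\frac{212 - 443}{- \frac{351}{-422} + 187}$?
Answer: $- \frac{97482}{79265} \approx -1.2298$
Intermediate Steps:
$\frac{212 - 443}{- \frac{351}{-422} + 187} = - \frac{231}{\left(-351\right) \left(- \frac{1}{422}\right) + 187} = - \frac{231}{\frac{351}{422} + 187} = - \frac{231}{\frac{79265}{422}} = \left(-231\right) \frac{422}{79265} = - \frac{97482}{79265}$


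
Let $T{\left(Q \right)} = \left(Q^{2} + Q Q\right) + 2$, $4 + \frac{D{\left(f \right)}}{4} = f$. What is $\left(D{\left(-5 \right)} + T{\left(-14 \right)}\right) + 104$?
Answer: $462$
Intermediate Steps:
$D{\left(f \right)} = -16 + 4 f$
$T{\left(Q \right)} = 2 + 2 Q^{2}$ ($T{\left(Q \right)} = \left(Q^{2} + Q^{2}\right) + 2 = 2 Q^{2} + 2 = 2 + 2 Q^{2}$)
$\left(D{\left(-5 \right)} + T{\left(-14 \right)}\right) + 104 = \left(\left(-16 + 4 \left(-5\right)\right) + \left(2 + 2 \left(-14\right)^{2}\right)\right) + 104 = \left(\left(-16 - 20\right) + \left(2 + 2 \cdot 196\right)\right) + 104 = \left(-36 + \left(2 + 392\right)\right) + 104 = \left(-36 + 394\right) + 104 = 358 + 104 = 462$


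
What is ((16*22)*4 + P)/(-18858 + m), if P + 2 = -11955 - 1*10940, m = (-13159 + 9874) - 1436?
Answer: 1131/1241 ≈ 0.91136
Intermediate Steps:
m = -4721 (m = -3285 - 1436 = -4721)
P = -22897 (P = -2 + (-11955 - 1*10940) = -2 + (-11955 - 10940) = -2 - 22895 = -22897)
((16*22)*4 + P)/(-18858 + m) = ((16*22)*4 - 22897)/(-18858 - 4721) = (352*4 - 22897)/(-23579) = (1408 - 22897)*(-1/23579) = -21489*(-1/23579) = 1131/1241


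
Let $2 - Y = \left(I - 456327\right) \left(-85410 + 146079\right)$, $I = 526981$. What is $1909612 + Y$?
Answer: $-4284597912$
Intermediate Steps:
$Y = -4286507524$ ($Y = 2 - \left(526981 - 456327\right) \left(-85410 + 146079\right) = 2 - 70654 \cdot 60669 = 2 - 4286507526 = -4286507524$)
$1909612 + Y = 1909612 - 4286507524 = -4284597912$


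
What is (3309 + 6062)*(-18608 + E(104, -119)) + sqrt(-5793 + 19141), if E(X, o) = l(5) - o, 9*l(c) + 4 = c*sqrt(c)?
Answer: -1559381255/9 + 2*sqrt(3337) + 46855*sqrt(5)/9 ≈ -1.7325e+8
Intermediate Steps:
l(c) = -4/9 + c**(3/2)/9 (l(c) = -4/9 + (c*sqrt(c))/9 = -4/9 + c**(3/2)/9)
E(X, o) = -4/9 - o + 5*sqrt(5)/9 (E(X, o) = (-4/9 + 5**(3/2)/9) - o = (-4/9 + (5*sqrt(5))/9) - o = (-4/9 + 5*sqrt(5)/9) - o = -4/9 - o + 5*sqrt(5)/9)
(3309 + 6062)*(-18608 + E(104, -119)) + sqrt(-5793 + 19141) = (3309 + 6062)*(-18608 + (-4/9 - 1*(-119) + 5*sqrt(5)/9)) + sqrt(-5793 + 19141) = 9371*(-18608 + (-4/9 + 119 + 5*sqrt(5)/9)) + sqrt(13348) = 9371*(-18608 + (1067/9 + 5*sqrt(5)/9)) + 2*sqrt(3337) = 9371*(-166405/9 + 5*sqrt(5)/9) + 2*sqrt(3337) = (-1559381255/9 + 46855*sqrt(5)/9) + 2*sqrt(3337) = -1559381255/9 + 2*sqrt(3337) + 46855*sqrt(5)/9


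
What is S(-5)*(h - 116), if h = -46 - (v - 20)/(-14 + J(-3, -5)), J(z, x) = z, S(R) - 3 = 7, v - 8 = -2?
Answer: -27680/17 ≈ -1628.2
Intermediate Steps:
v = 6 (v = 8 - 2 = 6)
S(R) = 10 (S(R) = 3 + 7 = 10)
h = -796/17 (h = -46 - (6 - 20)/(-14 - 3) = -46 - (-14)/(-17) = -46 - (-14)*(-1)/17 = -46 - 1*14/17 = -46 - 14/17 = -796/17 ≈ -46.824)
S(-5)*(h - 116) = 10*(-796/17 - 116) = 10*(-2768/17) = -27680/17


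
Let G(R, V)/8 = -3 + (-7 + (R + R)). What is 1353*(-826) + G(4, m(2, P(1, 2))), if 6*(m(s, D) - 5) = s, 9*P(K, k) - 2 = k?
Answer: -1117594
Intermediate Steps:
P(K, k) = 2/9 + k/9
m(s, D) = 5 + s/6
G(R, V) = -80 + 16*R (G(R, V) = 8*(-3 + (-7 + (R + R))) = 8*(-3 + (-7 + 2*R)) = 8*(-10 + 2*R) = -80 + 16*R)
1353*(-826) + G(4, m(2, P(1, 2))) = 1353*(-826) + (-80 + 16*4) = -1117578 + (-80 + 64) = -1117578 - 16 = -1117594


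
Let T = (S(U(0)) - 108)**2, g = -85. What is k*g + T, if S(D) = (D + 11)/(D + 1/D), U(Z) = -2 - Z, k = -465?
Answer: 1299489/25 ≈ 51980.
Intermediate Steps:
S(D) = (11 + D)/(D + 1/D)
T = 311364/25 (T = ((-2 - 1*0)*(11 + (-2 - 1*0))/(1 + (-2 - 1*0)**2) - 108)**2 = ((-2 + 0)*(11 + (-2 + 0))/(1 + (-2 + 0)**2) - 108)**2 = (-2*(11 - 2)/(1 + (-2)**2) - 108)**2 = (-2*9/(1 + 4) - 108)**2 = (-2*9/5 - 108)**2 = (-2*1/5*9 - 108)**2 = (-18/5 - 108)**2 = (-558/5)**2 = 311364/25 ≈ 12455.)
k*g + T = -465*(-85) + 311364/25 = 39525 + 311364/25 = 1299489/25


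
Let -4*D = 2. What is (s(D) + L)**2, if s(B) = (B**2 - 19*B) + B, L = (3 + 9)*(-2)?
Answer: 3481/16 ≈ 217.56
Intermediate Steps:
L = -24 (L = 12*(-2) = -24)
D = -1/2 (D = -1/4*2 = -1/2 ≈ -0.50000)
s(B) = B**2 - 18*B
(s(D) + L)**2 = (-(-18 - 1/2)/2 - 24)**2 = (-1/2*(-37/2) - 24)**2 = (37/4 - 24)**2 = (-59/4)**2 = 3481/16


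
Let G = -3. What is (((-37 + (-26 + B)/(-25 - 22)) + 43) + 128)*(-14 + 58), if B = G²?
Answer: 277860/47 ≈ 5911.9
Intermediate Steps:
B = 9 (B = (-3)² = 9)
(((-37 + (-26 + B)/(-25 - 22)) + 43) + 128)*(-14 + 58) = (((-37 + (-26 + 9)/(-25 - 22)) + 43) + 128)*(-14 + 58) = (((-37 - 17/(-47)) + 43) + 128)*44 = (((-37 - 17*(-1/47)) + 43) + 128)*44 = (((-37 + 17/47) + 43) + 128)*44 = ((-1722/47 + 43) + 128)*44 = (299/47 + 128)*44 = (6315/47)*44 = 277860/47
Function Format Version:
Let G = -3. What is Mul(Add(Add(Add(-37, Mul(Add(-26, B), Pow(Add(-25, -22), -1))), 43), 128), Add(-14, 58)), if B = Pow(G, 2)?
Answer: Rational(277860, 47) ≈ 5911.9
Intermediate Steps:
B = 9 (B = Pow(-3, 2) = 9)
Mul(Add(Add(Add(-37, Mul(Add(-26, B), Pow(Add(-25, -22), -1))), 43), 128), Add(-14, 58)) = Mul(Add(Add(Add(-37, Mul(Add(-26, 9), Pow(Add(-25, -22), -1))), 43), 128), Add(-14, 58)) = Mul(Add(Add(Add(-37, Mul(-17, Pow(-47, -1))), 43), 128), 44) = Mul(Add(Add(Add(-37, Mul(-17, Rational(-1, 47))), 43), 128), 44) = Mul(Add(Add(Add(-37, Rational(17, 47)), 43), 128), 44) = Mul(Add(Add(Rational(-1722, 47), 43), 128), 44) = Mul(Add(Rational(299, 47), 128), 44) = Mul(Rational(6315, 47), 44) = Rational(277860, 47)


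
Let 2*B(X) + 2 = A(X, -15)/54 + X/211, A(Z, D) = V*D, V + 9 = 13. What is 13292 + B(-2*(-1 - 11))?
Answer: 25238662/1899 ≈ 13291.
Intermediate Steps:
V = 4 (V = -9 + 13 = 4)
A(Z, D) = 4*D
B(X) = -14/9 + X/422 (B(X) = -1 + ((4*(-15))/54 + X/211)/2 = -1 + (-60*1/54 + X*(1/211))/2 = -1 + (-10/9 + X/211)/2 = -1 + (-5/9 + X/422) = -14/9 + X/422)
13292 + B(-2*(-1 - 11)) = 13292 + (-14/9 + (-2*(-1 - 11))/422) = 13292 + (-14/9 + (-2*(-12))/422) = 13292 + (-14/9 + (1/422)*24) = 13292 + (-14/9 + 12/211) = 13292 - 2846/1899 = 25238662/1899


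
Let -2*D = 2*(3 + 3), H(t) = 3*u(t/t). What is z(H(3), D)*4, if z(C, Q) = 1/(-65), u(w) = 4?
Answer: -4/65 ≈ -0.061538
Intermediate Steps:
H(t) = 12 (H(t) = 3*4 = 12)
D = -6 (D = -(3 + 3) = -6 ≈ -6.0000)
z(C, Q) = -1/65
z(H(3), D)*4 = -1/65*4 = -4/65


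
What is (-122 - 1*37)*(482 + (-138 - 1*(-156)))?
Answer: -79500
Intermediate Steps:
(-122 - 1*37)*(482 + (-138 - 1*(-156))) = (-122 - 37)*(482 + (-138 + 156)) = -159*(482 + 18) = -159*500 = -79500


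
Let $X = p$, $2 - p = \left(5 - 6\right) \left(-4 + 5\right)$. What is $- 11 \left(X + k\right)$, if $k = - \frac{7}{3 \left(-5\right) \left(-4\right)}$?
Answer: $- \frac{1903}{60} \approx -31.717$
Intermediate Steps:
$p = 3$ ($p = 2 - \left(5 - 6\right) \left(-4 + 5\right) = 2 - \left(-1\right) 1 = 2 - -1 = 2 + 1 = 3$)
$X = 3$
$k = - \frac{7}{60}$ ($k = - \frac{7}{\left(-15\right) \left(-4\right)} = - \frac{7}{60} \approx -0.11667$)
$- 11 \left(X + k\right) = - 11 \left(3 - \frac{7}{60}\right) = \left(-11\right) \frac{173}{60} = - \frac{1903}{60}$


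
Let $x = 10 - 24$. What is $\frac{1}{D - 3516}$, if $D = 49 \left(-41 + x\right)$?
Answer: $- \frac{1}{6211} \approx -0.000161$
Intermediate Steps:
$x = -14$ ($x = 10 - 24 = -14$)
$D = -2695$ ($D = 49 \left(-41 - 14\right) = 49 \left(-55\right) = -2695$)
$\frac{1}{D - 3516} = \frac{1}{-2695 - 3516} = \frac{1}{-6211} = - \frac{1}{6211}$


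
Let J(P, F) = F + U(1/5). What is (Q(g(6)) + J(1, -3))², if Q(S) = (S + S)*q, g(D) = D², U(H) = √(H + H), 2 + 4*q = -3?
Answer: (-465 + √10)²/25 ≈ 8531.8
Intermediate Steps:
q = -5/4 (q = -½ + (¼)*(-3) = -½ - ¾ = -5/4 ≈ -1.2500)
U(H) = √2*√H (U(H) = √(2*H) = √2*√H)
Q(S) = -5*S/2 (Q(S) = (S + S)*(-5/4) = (2*S)*(-5/4) = -5*S/2)
J(P, F) = F + √10/5 (J(P, F) = F + √2*√(1/5) = F + √2*√(⅕) = F + √2*(√5/5) = F + √10/5)
(Q(g(6)) + J(1, -3))² = (-5/2*6² + (-3 + √10/5))² = (-5/2*36 + (-3 + √10/5))² = (-90 + (-3 + √10/5))² = (-93 + √10/5)²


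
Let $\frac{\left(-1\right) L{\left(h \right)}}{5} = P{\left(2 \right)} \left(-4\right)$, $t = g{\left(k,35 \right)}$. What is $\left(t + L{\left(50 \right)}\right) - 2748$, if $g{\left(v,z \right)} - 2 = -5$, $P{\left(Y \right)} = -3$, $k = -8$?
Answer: $-2811$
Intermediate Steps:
$g{\left(v,z \right)} = -3$ ($g{\left(v,z \right)} = 2 - 5 = -3$)
$t = -3$
$L{\left(h \right)} = -60$ ($L{\left(h \right)} = - 5 \left(\left(-3\right) \left(-4\right)\right) = \left(-5\right) 12 = -60$)
$\left(t + L{\left(50 \right)}\right) - 2748 = \left(-3 - 60\right) - 2748 = -63 - 2748 = -2811$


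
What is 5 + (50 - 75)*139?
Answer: -3470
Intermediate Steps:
5 + (50 - 75)*139 = 5 - 25*139 = 5 - 3475 = -3470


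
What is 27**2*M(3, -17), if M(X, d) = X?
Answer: 2187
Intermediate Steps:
27**2*M(3, -17) = 27**2*3 = 729*3 = 2187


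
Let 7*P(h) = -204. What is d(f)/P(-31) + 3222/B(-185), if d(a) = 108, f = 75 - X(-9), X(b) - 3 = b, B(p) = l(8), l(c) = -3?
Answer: -18321/17 ≈ -1077.7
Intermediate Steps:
B(p) = -3
X(b) = 3 + b
f = 81 (f = 75 - (3 - 9) = 75 - 1*(-6) = 75 + 6 = 81)
P(h) = -204/7 (P(h) = (1/7)*(-204) = -204/7)
d(f)/P(-31) + 3222/B(-185) = 108/(-204/7) + 3222/(-3) = 108*(-7/204) + 3222*(-1/3) = -63/17 - 1074 = -18321/17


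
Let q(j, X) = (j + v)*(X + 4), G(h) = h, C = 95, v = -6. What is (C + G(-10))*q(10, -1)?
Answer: 1020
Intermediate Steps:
q(j, X) = (-6 + j)*(4 + X) (q(j, X) = (j - 6)*(X + 4) = (-6 + j)*(4 + X))
(C + G(-10))*q(10, -1) = (95 - 10)*(-24 - 6*(-1) + 4*10 - 1*10) = 85*(-24 + 6 + 40 - 10) = 85*12 = 1020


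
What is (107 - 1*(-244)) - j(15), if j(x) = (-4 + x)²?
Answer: 230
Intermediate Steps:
(107 - 1*(-244)) - j(15) = (107 - 1*(-244)) - (-4 + 15)² = (107 + 244) - 1*11² = 351 - 1*121 = 351 - 121 = 230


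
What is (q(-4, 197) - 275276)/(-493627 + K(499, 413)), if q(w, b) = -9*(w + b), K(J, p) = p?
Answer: 277013/493214 ≈ 0.56165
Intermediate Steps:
q(w, b) = -9*b - 9*w (q(w, b) = -9*(b + w) = -(9*b + 9*w) = -9*b - 9*w)
(q(-4, 197) - 275276)/(-493627 + K(499, 413)) = ((-9*197 - 9*(-4)) - 275276)/(-493627 + 413) = ((-1773 + 36) - 275276)/(-493214) = (-1737 - 275276)*(-1/493214) = -277013*(-1/493214) = 277013/493214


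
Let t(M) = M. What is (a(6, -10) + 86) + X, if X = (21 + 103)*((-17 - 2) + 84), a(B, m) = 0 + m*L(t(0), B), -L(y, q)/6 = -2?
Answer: 8026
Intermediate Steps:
L(y, q) = 12 (L(y, q) = -6*(-2) = 12)
a(B, m) = 12*m (a(B, m) = 0 + m*12 = 0 + 12*m = 12*m)
X = 8060 (X = 124*(-19 + 84) = 124*65 = 8060)
(a(6, -10) + 86) + X = (12*(-10) + 86) + 8060 = (-120 + 86) + 8060 = -34 + 8060 = 8026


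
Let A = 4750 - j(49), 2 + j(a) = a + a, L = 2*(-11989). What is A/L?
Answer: -2327/11989 ≈ -0.19409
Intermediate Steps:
L = -23978
j(a) = -2 + 2*a (j(a) = -2 + (a + a) = -2 + 2*a)
A = 4654 (A = 4750 - (-2 + 2*49) = 4750 - (-2 + 98) = 4750 - 1*96 = 4750 - 96 = 4654)
A/L = 4654/(-23978) = 4654*(-1/23978) = -2327/11989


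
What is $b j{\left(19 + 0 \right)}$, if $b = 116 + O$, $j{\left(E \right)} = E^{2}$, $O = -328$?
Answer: $-76532$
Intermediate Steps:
$b = -212$ ($b = 116 - 328 = -212$)
$b j{\left(19 + 0 \right)} = - 212 \left(19 + 0\right)^{2} = - 212 \cdot 19^{2} = \left(-212\right) 361 = -76532$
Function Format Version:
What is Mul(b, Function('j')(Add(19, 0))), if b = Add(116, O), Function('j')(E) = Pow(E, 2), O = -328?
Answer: -76532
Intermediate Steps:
b = -212 (b = Add(116, -328) = -212)
Mul(b, Function('j')(Add(19, 0))) = Mul(-212, Pow(Add(19, 0), 2)) = Mul(-212, Pow(19, 2)) = Mul(-212, 361) = -76532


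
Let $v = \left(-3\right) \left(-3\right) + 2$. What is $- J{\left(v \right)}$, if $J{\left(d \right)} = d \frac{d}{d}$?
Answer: $-11$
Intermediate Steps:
$v = 11$ ($v = 9 + 2 = 11$)
$J{\left(d \right)} = d$ ($J{\left(d \right)} = d 1 = d$)
$- J{\left(v \right)} = \left(-1\right) 11 = -11$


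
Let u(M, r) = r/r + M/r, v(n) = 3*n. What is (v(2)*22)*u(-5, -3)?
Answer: 352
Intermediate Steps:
u(M, r) = 1 + M/r
(v(2)*22)*u(-5, -3) = ((3*2)*22)*((-5 - 3)/(-3)) = (6*22)*(-1/3*(-8)) = 132*(8/3) = 352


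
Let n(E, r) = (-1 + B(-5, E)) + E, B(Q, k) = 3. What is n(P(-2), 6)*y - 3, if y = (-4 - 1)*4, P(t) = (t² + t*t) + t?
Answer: -163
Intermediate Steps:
P(t) = t + 2*t² (P(t) = (t² + t²) + t = 2*t² + t = t + 2*t²)
y = -20 (y = -5*4 = -20)
n(E, r) = 2 + E (n(E, r) = (-1 + 3) + E = 2 + E)
n(P(-2), 6)*y - 3 = (2 - 2*(1 + 2*(-2)))*(-20) - 3 = (2 - 2*(1 - 4))*(-20) - 3 = (2 - 2*(-3))*(-20) - 3 = (2 + 6)*(-20) - 3 = 8*(-20) - 3 = -160 - 3 = -163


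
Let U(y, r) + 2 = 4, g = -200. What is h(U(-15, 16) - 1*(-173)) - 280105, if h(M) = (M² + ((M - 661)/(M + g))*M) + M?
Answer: -245903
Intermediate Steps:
U(y, r) = 2 (U(y, r) = -2 + 4 = 2)
h(M) = M + M² + M*(-661 + M)/(-200 + M) (h(M) = (M² + ((M - 661)/(M - 200))*M) + M = (M² + ((-661 + M)/(-200 + M))*M) + M = (M² + M*(-661 + M)/(-200 + M)) + M = M + M² + M*(-661 + M)/(-200 + M))
h(U(-15, 16) - 1*(-173)) - 280105 = (2 - 1*(-173))*(-861 + (2 - 1*(-173))² - 198*(2 - 1*(-173)))/(-200 + (2 - 1*(-173))) - 280105 = (2 + 173)*(-861 + (2 + 173)² - 198*(2 + 173))/(-200 + (2 + 173)) - 280105 = 175*(-861 + 175² - 198*175)/(-200 + 175) - 280105 = 175*(-861 + 30625 - 34650)/(-25) - 280105 = 175*(-1/25)*(-4886) - 280105 = 34202 - 280105 = -245903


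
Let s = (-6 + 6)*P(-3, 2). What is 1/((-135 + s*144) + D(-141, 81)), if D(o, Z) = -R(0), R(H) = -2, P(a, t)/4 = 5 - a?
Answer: -1/133 ≈ -0.0075188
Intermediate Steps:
P(a, t) = 20 - 4*a (P(a, t) = 4*(5 - a) = 20 - 4*a)
s = 0 (s = (-6 + 6)*(20 - 4*(-3)) = 0*(20 + 12) = 0*32 = 0)
D(o, Z) = 2 (D(o, Z) = -1*(-2) = 2)
1/((-135 + s*144) + D(-141, 81)) = 1/((-135 + 0*144) + 2) = 1/((-135 + 0) + 2) = 1/(-135 + 2) = 1/(-133) = -1/133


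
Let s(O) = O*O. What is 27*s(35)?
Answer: 33075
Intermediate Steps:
s(O) = O²
27*s(35) = 27*35² = 27*1225 = 33075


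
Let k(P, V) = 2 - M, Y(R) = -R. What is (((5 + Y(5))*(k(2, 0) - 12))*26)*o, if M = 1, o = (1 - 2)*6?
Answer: 0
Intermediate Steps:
o = -6 (o = -1*6 = -6)
k(P, V) = 1 (k(P, V) = 2 - 1*1 = 2 - 1 = 1)
(((5 + Y(5))*(k(2, 0) - 12))*26)*o = (((5 - 1*5)*(1 - 12))*26)*(-6) = (((5 - 5)*(-11))*26)*(-6) = ((0*(-11))*26)*(-6) = (0*26)*(-6) = 0*(-6) = 0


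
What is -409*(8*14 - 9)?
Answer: -42127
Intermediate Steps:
-409*(8*14 - 9) = -409*(112 - 9) = -409*103 = -1*42127 = -42127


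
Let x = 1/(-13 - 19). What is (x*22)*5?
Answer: -55/16 ≈ -3.4375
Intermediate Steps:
x = -1/32 (x = 1/(-32) = -1/32 ≈ -0.031250)
(x*22)*5 = -1/32*22*5 = -11/16*5 = -55/16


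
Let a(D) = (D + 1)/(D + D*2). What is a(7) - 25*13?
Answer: -6817/21 ≈ -324.62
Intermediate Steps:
a(D) = (1 + D)/(3*D) (a(D) = (1 + D)/(D + 2*D) = (1 + D)/((3*D)) = (1 + D)*(1/(3*D)) = (1 + D)/(3*D))
a(7) - 25*13 = (1/3)*(1 + 7)/7 - 25*13 = (1/3)*(1/7)*8 - 325 = 8/21 - 325 = -6817/21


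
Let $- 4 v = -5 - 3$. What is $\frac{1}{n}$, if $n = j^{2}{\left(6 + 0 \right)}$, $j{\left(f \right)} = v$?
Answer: $\frac{1}{4} \approx 0.25$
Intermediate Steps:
$v = 2$ ($v = - \frac{-5 - 3}{4} = \left(- \frac{1}{4}\right) \left(-8\right) = 2$)
$j{\left(f \right)} = 2$
$n = 4$ ($n = 2^{2} = 4$)
$\frac{1}{n} = \frac{1}{4}$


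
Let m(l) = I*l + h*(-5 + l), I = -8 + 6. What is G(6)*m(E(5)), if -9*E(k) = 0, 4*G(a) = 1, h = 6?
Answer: -15/2 ≈ -7.5000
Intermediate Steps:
G(a) = 1/4 (G(a) = (1/4)*1 = 1/4)
I = -2
E(k) = 0 (E(k) = -1/9*0 = 0)
m(l) = -30 + 4*l (m(l) = -2*l + 6*(-5 + l) = -2*l + (-30 + 6*l) = -30 + 4*l)
G(6)*m(E(5)) = (-30 + 4*0)/4 = (-30 + 0)/4 = (1/4)*(-30) = -15/2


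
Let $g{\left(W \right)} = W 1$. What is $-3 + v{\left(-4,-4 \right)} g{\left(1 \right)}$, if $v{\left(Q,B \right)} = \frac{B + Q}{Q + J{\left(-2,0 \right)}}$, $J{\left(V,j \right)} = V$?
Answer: $- \frac{5}{3} \approx -1.6667$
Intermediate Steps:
$v{\left(Q,B \right)} = \frac{B + Q}{-2 + Q}$ ($v{\left(Q,B \right)} = \frac{B + Q}{Q - 2} = \frac{B + Q}{-2 + Q}$)
$g{\left(W \right)} = W$
$-3 + v{\left(-4,-4 \right)} g{\left(1 \right)} = -3 + \frac{-4 - 4}{-2 - 4} \cdot 1 = -3 + \frac{1}{-6} \left(-8\right) 1 = -3 + \left(- \frac{1}{6}\right) \left(-8\right) 1 = -3 + \frac{4}{3} \cdot 1 = -3 + \frac{4}{3} = - \frac{5}{3}$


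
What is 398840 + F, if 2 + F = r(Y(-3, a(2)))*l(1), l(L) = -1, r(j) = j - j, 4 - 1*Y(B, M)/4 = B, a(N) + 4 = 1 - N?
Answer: 398838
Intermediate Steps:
a(N) = -3 - N (a(N) = -4 + (1 - N) = -3 - N)
Y(B, M) = 16 - 4*B
r(j) = 0
F = -2 (F = -2 + 0*(-1) = -2 + 0 = -2)
398840 + F = 398840 - 2 = 398838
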